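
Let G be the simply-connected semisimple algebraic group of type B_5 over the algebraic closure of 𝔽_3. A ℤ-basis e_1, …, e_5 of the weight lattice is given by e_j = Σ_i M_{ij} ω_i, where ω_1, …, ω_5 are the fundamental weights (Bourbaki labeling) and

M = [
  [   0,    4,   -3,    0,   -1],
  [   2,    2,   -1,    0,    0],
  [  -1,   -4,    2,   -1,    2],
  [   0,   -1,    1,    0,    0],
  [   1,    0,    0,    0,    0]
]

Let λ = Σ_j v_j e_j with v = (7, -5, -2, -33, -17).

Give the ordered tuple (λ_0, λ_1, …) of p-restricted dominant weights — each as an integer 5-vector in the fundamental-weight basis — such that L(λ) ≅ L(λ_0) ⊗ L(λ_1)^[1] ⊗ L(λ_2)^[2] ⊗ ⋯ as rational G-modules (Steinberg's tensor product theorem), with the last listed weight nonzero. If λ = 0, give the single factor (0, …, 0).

Converting to the ω-basis (c_i = row i of M dotted with v = (7, -5, -2, -33, -17)):
  c_1 = (0)·(7) + (4)·(-5) + (-3)·(-2) + (0)·(-33) + (-1)·(-17) = 3
  c_2 = (2)·(7) + (2)·(-5) + (-1)·(-2) + (0)·(-33) + (0)·(-17) = 6
  c_3 = (-1)·(7) + (-4)·(-5) + (2)·(-2) + (-1)·(-33) + (2)·(-17) = 8
  c_4 = (0)·(7) + (-1)·(-5) + (1)·(-2) + (0)·(-33) + (0)·(-17) = 3
  c_5 = (1)·(7) + (0)·(-5) + (0)·(-2) + (0)·(-33) + (0)·(-17) = 7
Writing each c_i in base p = 3:
  c_1 = 3 = 0·3^0 + 1·3^1
  c_2 = 6 = 0·3^0 + 2·3^1
  c_3 = 8 = 2·3^0 + 2·3^1
  c_4 = 3 = 0·3^0 + 1·3^1
  c_5 = 7 = 1·3^0 + 2·3^1
λ_0 = (0, 0, 2, 0, 1)
λ_1 = (1, 2, 2, 1, 2)

((0, 0, 2, 0, 1), (1, 2, 2, 1, 2))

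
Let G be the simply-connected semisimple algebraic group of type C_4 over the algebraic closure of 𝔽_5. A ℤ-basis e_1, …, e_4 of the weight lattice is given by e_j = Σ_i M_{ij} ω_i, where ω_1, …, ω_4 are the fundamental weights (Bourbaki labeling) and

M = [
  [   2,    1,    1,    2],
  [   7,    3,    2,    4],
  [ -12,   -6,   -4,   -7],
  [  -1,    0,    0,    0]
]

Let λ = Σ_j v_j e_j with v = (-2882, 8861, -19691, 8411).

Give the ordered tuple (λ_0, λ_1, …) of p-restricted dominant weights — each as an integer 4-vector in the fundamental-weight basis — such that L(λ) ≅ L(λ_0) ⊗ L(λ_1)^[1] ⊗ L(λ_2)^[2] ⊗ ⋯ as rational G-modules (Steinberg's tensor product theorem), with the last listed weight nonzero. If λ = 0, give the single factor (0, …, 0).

((3, 1, 0, 2), (0, 4, 1, 1), (4, 1, 2, 0), (1, 0, 0, 3), (0, 1, 2, 4))

ω-coordinates c = M·v, v = (-2882, 8861, -19691, 8411):
  c_1 = (2)·(-2882) + 1·8861 + (1)·(-19691) + 2·8411 = 228
  c_2 = (7)·(-2882) + 3·8861 + (2)·(-19691) + 4·8411 = 671
  c_3 = (-12)·(-2882) + (-6)·(8861) + (-4)·(-19691) + (-7)·(8411) = 1305
  c_4 = (-1)·(-2882) + 0·8861 + (0)·(-19691) + 0·8411 = 2882
p = 5; digits c_i = Σ_j d_{ij}·5^j, 0 ≤ d_{ij} < 5:
  c_1 = 228 = 3·5^0 + 0·5^1 + 4·5^2 + 1·5^3
  c_2 = 671 = 1·5^0 + 4·5^1 + 1·5^2 + 0·5^3 + 1·5^4
  c_3 = 1305 = 0·5^0 + 1·5^1 + 2·5^2 + 0·5^3 + 2·5^4
  c_4 = 2882 = 2·5^0 + 1·5^1 + 0·5^2 + 3·5^3 + 4·5^4
p-restricted factor λ_0 = (3, 1, 0, 2)
p-restricted factor λ_1 = (0, 4, 1, 1)
p-restricted factor λ_2 = (4, 1, 2, 0)
p-restricted factor λ_3 = (1, 0, 0, 3)
p-restricted factor λ_4 = (0, 1, 2, 4)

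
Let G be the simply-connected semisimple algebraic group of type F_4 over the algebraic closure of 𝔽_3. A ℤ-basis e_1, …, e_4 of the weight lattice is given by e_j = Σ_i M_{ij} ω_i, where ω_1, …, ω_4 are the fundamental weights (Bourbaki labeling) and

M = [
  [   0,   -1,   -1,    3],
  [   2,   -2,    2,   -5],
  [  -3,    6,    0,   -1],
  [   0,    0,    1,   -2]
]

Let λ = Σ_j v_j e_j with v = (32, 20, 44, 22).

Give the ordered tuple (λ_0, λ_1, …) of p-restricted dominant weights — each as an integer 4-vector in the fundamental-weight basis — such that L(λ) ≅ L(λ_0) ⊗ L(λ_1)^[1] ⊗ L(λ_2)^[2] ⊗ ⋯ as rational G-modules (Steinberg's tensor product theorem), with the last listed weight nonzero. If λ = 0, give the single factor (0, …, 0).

((2, 2, 2, 0),)

ω-coordinates c = M·v, v = (32, 20, 44, 22):
  c_1 = 0*32 + -1*20 + -1*44 + 3*22 = 2
  c_2 = 2*32 + -2*20 + 2*44 + -5*22 = 2
  c_3 = -3*32 + 6*20 + 0*44 + -1*22 = 2
  c_4 = 0*32 + 0*20 + 1*44 + -2*22 = 0
Base-3 expansion of each c_i:
  c_1 = 2 = 2·3^0
  c_2 = 2 = 2·3^0
  c_3 = 2 = 2·3^0
  c_4 = 0
λ_0 = (2, 2, 2, 0)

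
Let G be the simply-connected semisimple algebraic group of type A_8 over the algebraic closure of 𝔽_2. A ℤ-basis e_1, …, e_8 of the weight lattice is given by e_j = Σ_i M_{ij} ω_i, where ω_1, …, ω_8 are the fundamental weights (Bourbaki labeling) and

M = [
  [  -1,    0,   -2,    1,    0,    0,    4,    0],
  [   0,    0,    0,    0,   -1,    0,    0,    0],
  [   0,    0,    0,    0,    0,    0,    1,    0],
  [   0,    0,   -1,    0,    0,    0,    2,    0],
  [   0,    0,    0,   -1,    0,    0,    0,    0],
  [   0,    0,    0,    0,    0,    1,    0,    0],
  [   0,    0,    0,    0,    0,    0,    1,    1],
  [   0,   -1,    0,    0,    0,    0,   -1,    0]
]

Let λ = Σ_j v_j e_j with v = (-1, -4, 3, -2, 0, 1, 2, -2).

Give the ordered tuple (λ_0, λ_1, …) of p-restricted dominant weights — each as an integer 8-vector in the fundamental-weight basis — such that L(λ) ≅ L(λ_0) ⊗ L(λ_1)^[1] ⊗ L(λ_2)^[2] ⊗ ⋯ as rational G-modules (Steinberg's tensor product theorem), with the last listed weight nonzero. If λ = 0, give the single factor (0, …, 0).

((1, 0, 0, 1, 0, 1, 0, 0), (0, 0, 1, 0, 1, 0, 0, 1))

Converting to the ω-basis (c_i = row i of M dotted with v = (-1, -4, 3, -2, 0, 1, 2, -2)):
  c_1 = (-1)·(-1) + (0)·(-4) + (-2)·(3) + (1)·(-2) + (0)·(0) + (0)·(1) + (4)·(2) + (0)·(-2) = 1
  c_2 = (0)·(-1) + (0)·(-4) + (0)·(3) + (0)·(-2) + (-1)·(0) + (0)·(1) + (0)·(2) + (0)·(-2) = 0
  c_3 = (0)·(-1) + (0)·(-4) + (0)·(3) + (0)·(-2) + (0)·(0) + (0)·(1) + (1)·(2) + (0)·(-2) = 2
  c_4 = (0)·(-1) + (0)·(-4) + (-1)·(3) + (0)·(-2) + (0)·(0) + (0)·(1) + (2)·(2) + (0)·(-2) = 1
  c_5 = (0)·(-1) + (0)·(-4) + (0)·(3) + (-1)·(-2) + (0)·(0) + (0)·(1) + (0)·(2) + (0)·(-2) = 2
  c_6 = (0)·(-1) + (0)·(-4) + (0)·(3) + (0)·(-2) + (0)·(0) + (1)·(1) + (0)·(2) + (0)·(-2) = 1
  c_7 = (0)·(-1) + (0)·(-4) + (0)·(3) + (0)·(-2) + (0)·(0) + (0)·(1) + (1)·(2) + (1)·(-2) = 0
  c_8 = (0)·(-1) + (-1)·(-4) + (0)·(3) + (0)·(-2) + (0)·(0) + (0)·(1) + (-1)·(2) + (0)·(-2) = 2
Base-2 expansion of each c_i:
  c_1 = 1 = 1·2^0
  c_2 = 0
  c_3 = 2 = 0·2^0 + 1·2^1
  c_4 = 1 = 1·2^0
  c_5 = 2 = 0·2^0 + 1·2^1
  c_6 = 1 = 1·2^0
  c_7 = 0
  c_8 = 2 = 0·2^0 + 1·2^1
Factor λ_0 = (1, 0, 0, 1, 0, 1, 0, 0)
Factor λ_1 = (0, 0, 1, 0, 1, 0, 0, 1)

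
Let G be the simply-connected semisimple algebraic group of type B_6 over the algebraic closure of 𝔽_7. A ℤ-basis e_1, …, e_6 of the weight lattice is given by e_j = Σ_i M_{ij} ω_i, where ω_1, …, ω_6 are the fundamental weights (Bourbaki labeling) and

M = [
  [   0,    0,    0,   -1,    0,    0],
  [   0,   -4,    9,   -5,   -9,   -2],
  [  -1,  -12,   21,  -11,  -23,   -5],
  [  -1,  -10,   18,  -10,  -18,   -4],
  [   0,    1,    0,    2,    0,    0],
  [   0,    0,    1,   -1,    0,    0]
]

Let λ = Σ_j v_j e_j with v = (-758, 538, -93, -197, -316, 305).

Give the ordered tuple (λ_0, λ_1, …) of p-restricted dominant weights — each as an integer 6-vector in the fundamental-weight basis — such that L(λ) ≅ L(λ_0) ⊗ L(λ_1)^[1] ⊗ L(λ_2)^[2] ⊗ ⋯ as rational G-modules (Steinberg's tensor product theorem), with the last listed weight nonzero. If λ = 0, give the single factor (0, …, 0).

((1, 6, 0, 2, 4, 6), (0, 4, 2, 6, 6, 0), (4, 4, 5, 2, 2, 2))

Change of basis e → ω: c = M·v where v = (-758, 538, -93, -197, -316, 305):
  c_1 = (0)·(-758) + (0)·(538) + (0)·(-93) + (-1)·(-197) + (0)·(-316) + (0)·(305) = 197
  c_2 = (0)·(-758) + (-4)·(538) + (9)·(-93) + (-5)·(-197) + (-9)·(-316) + (-2)·(305) = 230
  c_3 = (-1)·(-758) + (-12)·(538) + (21)·(-93) + (-11)·(-197) + (-23)·(-316) + (-5)·(305) = 259
  c_4 = (-1)·(-758) + (-10)·(538) + (18)·(-93) + (-10)·(-197) + (-18)·(-316) + (-4)·(305) = 142
  c_5 = (0)·(-758) + (1)·(538) + (0)·(-93) + (2)·(-197) + (0)·(-316) + (0)·(305) = 144
  c_6 = (0)·(-758) + (0)·(538) + (1)·(-93) + (-1)·(-197) + (0)·(-316) + (0)·(305) = 104
Writing each c_i in base p = 7:
  c_1 = 197 = 1·7^0 + 0·7^1 + 4·7^2
  c_2 = 230 = 6·7^0 + 4·7^1 + 4·7^2
  c_3 = 259 = 0·7^0 + 2·7^1 + 5·7^2
  c_4 = 142 = 2·7^0 + 6·7^1 + 2·7^2
  c_5 = 144 = 4·7^0 + 6·7^1 + 2·7^2
  c_6 = 104 = 6·7^0 + 0·7^1 + 2·7^2
Factor λ_0 = (1, 6, 0, 2, 4, 6)
Factor λ_1 = (0, 4, 2, 6, 6, 0)
Factor λ_2 = (4, 4, 5, 2, 2, 2)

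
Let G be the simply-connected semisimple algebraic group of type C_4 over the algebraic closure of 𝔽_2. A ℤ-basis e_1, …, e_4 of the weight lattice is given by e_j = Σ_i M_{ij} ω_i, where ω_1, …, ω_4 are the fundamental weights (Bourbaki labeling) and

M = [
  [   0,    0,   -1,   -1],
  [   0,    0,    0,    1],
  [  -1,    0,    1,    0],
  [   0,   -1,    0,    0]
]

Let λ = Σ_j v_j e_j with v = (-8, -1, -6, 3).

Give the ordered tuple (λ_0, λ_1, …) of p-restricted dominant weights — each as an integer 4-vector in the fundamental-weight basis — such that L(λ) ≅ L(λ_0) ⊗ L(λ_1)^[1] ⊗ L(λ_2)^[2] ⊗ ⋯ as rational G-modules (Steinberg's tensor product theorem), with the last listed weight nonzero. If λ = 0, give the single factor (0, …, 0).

((1, 1, 0, 1), (1, 1, 1, 0))

Change of basis e → ω: c = M·v where v = (-8, -1, -6, 3):
  c_1 = (0)·(-8) + (0)·(-1) + (-1)·(-6) + (-1)·(3) = 3
  c_2 = (0)·(-8) + (0)·(-1) + (0)·(-6) + 1·3 = 3
  c_3 = (-1)·(-8) + (0)·(-1) + (1)·(-6) + 0·3 = 2
  c_4 = (0)·(-8) + (-1)·(-1) + (0)·(-6) + 0·3 = 1
Expand coordinatewise in base 2:
  c_1 = 3 = 1·2^0 + 1·2^1
  c_2 = 3 = 1·2^0 + 1·2^1
  c_3 = 2 = 0·2^0 + 1·2^1
  c_4 = 1 = 1·2^0
λ_0 = (1, 1, 0, 1)
λ_1 = (1, 1, 1, 0)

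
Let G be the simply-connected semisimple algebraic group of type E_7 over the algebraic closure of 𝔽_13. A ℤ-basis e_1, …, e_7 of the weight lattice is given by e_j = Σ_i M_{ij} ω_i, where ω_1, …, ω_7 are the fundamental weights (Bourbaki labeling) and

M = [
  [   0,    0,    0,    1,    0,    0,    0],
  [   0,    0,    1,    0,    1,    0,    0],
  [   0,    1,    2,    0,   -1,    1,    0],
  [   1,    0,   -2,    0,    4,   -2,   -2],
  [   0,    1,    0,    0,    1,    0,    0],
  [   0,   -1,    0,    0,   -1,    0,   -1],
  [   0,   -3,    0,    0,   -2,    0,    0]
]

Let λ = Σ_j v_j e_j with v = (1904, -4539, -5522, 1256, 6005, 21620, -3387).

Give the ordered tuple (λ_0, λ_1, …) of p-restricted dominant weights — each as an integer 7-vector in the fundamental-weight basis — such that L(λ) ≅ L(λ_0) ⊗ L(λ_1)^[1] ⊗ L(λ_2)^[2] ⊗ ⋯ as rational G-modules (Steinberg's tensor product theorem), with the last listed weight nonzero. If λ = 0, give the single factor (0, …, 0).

((8, 2, 6, 8, 10, 10, 8), (5, 11, 2, 12, 8, 4, 6), (7, 2, 0, 2, 8, 11, 9))

Change of basis e → ω: c = M·v where v = (1904, -4539, -5522, 1256, 6005, 21620, -3387):
  c_1 = 0*1904 + 0*-4539 + 0*-5522 + 1*1256 + 0*6005 + 0*21620 + 0*-3387 = 1256
  c_2 = 0*1904 + 0*-4539 + 1*-5522 + 0*1256 + 1*6005 + 0*21620 + 0*-3387 = 483
  c_3 = 0*1904 + 1*-4539 + 2*-5522 + 0*1256 + -1*6005 + 1*21620 + 0*-3387 = 32
  c_4 = 1*1904 + 0*-4539 + -2*-5522 + 0*1256 + 4*6005 + -2*21620 + -2*-3387 = 502
  c_5 = 0*1904 + 1*-4539 + 0*-5522 + 0*1256 + 1*6005 + 0*21620 + 0*-3387 = 1466
  c_6 = 0*1904 + -1*-4539 + 0*-5522 + 0*1256 + -1*6005 + 0*21620 + -1*-3387 = 1921
  c_7 = 0*1904 + -3*-4539 + 0*-5522 + 0*1256 + -2*6005 + 0*21620 + 0*-3387 = 1607
p = 13; digits c_i = Σ_j d_{ij}·13^j, 0 ≤ d_{ij} < 13:
  c_1 = 1256 = 8·13^0 + 5·13^1 + 7·13^2
  c_2 = 483 = 2·13^0 + 11·13^1 + 2·13^2
  c_3 = 32 = 6·13^0 + 2·13^1
  c_4 = 502 = 8·13^0 + 12·13^1 + 2·13^2
  c_5 = 1466 = 10·13^0 + 8·13^1 + 8·13^2
  c_6 = 1921 = 10·13^0 + 4·13^1 + 11·13^2
  c_7 = 1607 = 8·13^0 + 6·13^1 + 9·13^2
λ_0 = (8, 2, 6, 8, 10, 10, 8)
λ_1 = (5, 11, 2, 12, 8, 4, 6)
λ_2 = (7, 2, 0, 2, 8, 11, 9)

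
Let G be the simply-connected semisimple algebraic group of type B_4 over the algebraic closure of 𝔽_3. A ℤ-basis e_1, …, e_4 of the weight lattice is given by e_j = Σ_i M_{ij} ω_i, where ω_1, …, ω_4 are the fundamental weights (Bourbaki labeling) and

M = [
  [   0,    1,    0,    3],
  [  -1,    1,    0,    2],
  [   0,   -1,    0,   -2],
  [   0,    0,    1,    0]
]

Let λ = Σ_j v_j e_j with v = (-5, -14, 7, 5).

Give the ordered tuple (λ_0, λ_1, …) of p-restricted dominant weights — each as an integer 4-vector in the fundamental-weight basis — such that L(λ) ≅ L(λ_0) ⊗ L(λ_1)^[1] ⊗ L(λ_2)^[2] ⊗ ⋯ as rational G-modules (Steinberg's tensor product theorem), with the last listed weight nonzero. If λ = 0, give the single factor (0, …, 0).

((1, 1, 1, 1), (0, 0, 1, 2))

ω-coordinates c = M·v, v = (-5, -14, 7, 5):
  c_1 = (0)·(-5) + (1)·(-14) + (0)·(7) + (3)·(5) = 1
  c_2 = (-1)·(-5) + (1)·(-14) + (0)·(7) + (2)·(5) = 1
  c_3 = (0)·(-5) + (-1)·(-14) + (0)·(7) + (-2)·(5) = 4
  c_4 = (0)·(-5) + (0)·(-14) + (1)·(7) + (0)·(5) = 7
p = 3; digits c_i = Σ_j d_{ij}·3^j, 0 ≤ d_{ij} < 3:
  c_1 = 1 = 1·3^0
  c_2 = 1 = 1·3^0
  c_3 = 4 = 1·3^0 + 1·3^1
  c_4 = 7 = 1·3^0 + 2·3^1
λ_0 = (1, 1, 1, 1)
λ_1 = (0, 0, 1, 2)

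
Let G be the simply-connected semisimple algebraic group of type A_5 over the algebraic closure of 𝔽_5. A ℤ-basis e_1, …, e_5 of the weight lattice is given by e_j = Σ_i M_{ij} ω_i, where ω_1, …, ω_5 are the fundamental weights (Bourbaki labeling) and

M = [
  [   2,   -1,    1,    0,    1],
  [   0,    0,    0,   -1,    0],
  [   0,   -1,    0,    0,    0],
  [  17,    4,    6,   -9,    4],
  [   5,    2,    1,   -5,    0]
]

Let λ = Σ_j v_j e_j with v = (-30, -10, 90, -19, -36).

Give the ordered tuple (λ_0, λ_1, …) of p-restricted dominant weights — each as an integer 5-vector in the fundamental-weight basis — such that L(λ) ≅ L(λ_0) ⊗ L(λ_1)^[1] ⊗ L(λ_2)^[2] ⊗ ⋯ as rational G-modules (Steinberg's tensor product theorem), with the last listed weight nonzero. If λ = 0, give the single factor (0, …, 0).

Converting to the ω-basis (c_i = row i of M dotted with v = (-30, -10, 90, -19, -36)):
  c_1 = (2)·(-30) + (-1)·(-10) + (1)·(90) + (0)·(-19) + (1)·(-36) = 4
  c_2 = (0)·(-30) + (0)·(-10) + (0)·(90) + (-1)·(-19) + (0)·(-36) = 19
  c_3 = (0)·(-30) + (-1)·(-10) + (0)·(90) + (0)·(-19) + (0)·(-36) = 10
  c_4 = (17)·(-30) + (4)·(-10) + (6)·(90) + (-9)·(-19) + (4)·(-36) = 17
  c_5 = (5)·(-30) + (2)·(-10) + (1)·(90) + (-5)·(-19) + (0)·(-36) = 15
p = 5; digits c_i = Σ_j d_{ij}·5^j, 0 ≤ d_{ij} < 5:
  c_1 = 4 = 4·5^0
  c_2 = 19 = 4·5^0 + 3·5^1
  c_3 = 10 = 0·5^0 + 2·5^1
  c_4 = 17 = 2·5^0 + 3·5^1
  c_5 = 15 = 0·5^0 + 3·5^1
λ_0 = (4, 4, 0, 2, 0)
λ_1 = (0, 3, 2, 3, 3)

((4, 4, 0, 2, 0), (0, 3, 2, 3, 3))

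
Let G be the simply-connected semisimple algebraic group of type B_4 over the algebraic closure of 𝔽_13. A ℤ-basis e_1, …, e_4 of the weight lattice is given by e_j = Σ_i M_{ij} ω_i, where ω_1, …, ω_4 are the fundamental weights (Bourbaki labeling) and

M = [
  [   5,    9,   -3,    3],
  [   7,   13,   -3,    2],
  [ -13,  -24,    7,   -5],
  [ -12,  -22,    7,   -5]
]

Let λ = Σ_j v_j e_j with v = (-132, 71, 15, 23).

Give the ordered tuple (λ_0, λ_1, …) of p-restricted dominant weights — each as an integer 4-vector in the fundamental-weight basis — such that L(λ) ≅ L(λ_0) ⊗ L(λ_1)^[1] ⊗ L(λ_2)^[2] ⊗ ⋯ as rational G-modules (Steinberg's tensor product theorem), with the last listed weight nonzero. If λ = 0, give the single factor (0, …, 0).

((3, 0, 2, 12),)

Change of basis e → ω: c = M·v where v = (-132, 71, 15, 23):
  c_1 = (5)·(-132) + (9)·(71) + (-3)·(15) + (3)·(23) = 3
  c_2 = (7)·(-132) + (13)·(71) + (-3)·(15) + (2)·(23) = 0
  c_3 = (-13)·(-132) + (-24)·(71) + (7)·(15) + (-5)·(23) = 2
  c_4 = (-12)·(-132) + (-22)·(71) + (7)·(15) + (-5)·(23) = 12
Writing each c_i in base p = 13:
  c_1 = 3 = 3·13^0
  c_2 = 0
  c_3 = 2 = 2·13^0
  c_4 = 12 = 12·13^0
Factor λ_0 = (3, 0, 2, 12)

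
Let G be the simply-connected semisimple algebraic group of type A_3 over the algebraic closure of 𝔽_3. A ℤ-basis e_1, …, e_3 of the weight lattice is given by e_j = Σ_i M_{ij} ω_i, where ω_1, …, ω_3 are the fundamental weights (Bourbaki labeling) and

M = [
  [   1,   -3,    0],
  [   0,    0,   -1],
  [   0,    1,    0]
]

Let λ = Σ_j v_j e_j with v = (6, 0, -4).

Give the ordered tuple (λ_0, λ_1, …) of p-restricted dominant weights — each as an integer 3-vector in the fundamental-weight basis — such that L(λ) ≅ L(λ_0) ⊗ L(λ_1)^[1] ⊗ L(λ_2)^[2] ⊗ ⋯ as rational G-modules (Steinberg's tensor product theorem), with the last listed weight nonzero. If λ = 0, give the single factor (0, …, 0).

((0, 1, 0), (2, 1, 0))

ω-coordinates c = M·v, v = (6, 0, -4):
  c_1 = 1·6 + (-3)·(0) + (0)·(-4) = 6
  c_2 = 0·6 + 0·0 + (-1)·(-4) = 4
  c_3 = 0·6 + 1·0 + (0)·(-4) = 0
Writing each c_i in base p = 3:
  c_1 = 6 = 0·3^0 + 2·3^1
  c_2 = 4 = 1·3^0 + 1·3^1
  c_3 = 0
Factor λ_0 = (0, 1, 0)
Factor λ_1 = (2, 1, 0)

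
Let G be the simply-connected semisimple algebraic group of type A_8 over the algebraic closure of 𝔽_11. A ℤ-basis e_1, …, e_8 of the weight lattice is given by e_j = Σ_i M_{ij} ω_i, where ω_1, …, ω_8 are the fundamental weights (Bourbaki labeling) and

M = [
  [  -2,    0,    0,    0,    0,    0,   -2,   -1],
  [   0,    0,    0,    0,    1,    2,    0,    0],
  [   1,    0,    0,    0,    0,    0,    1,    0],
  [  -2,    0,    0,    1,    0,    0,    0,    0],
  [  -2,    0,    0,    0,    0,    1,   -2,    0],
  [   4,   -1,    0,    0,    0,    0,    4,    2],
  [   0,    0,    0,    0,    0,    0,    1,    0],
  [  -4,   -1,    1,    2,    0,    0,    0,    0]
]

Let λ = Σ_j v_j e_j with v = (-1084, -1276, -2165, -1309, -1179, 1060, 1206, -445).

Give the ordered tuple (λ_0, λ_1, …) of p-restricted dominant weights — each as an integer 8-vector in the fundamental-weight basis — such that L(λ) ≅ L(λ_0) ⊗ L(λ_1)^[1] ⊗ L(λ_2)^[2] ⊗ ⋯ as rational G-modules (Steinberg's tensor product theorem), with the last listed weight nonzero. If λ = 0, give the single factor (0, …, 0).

ω-coordinates c = M·v, v = (-1084, -1276, -2165, -1309, -1179, 1060, 1206, -445):
  c_1 = (-2)·(-1084) + (0)·(-1276) + (0)·(-2165) + (0)·(-1309) + (0)·(-1179) + (0)·(1060) + (-2)·(1206) + (-1)·(-445) = 201
  c_2 = (0)·(-1084) + (0)·(-1276) + (0)·(-2165) + (0)·(-1309) + (1)·(-1179) + (2)·(1060) + (0)·(1206) + (0)·(-445) = 941
  c_3 = (1)·(-1084) + (0)·(-1276) + (0)·(-2165) + (0)·(-1309) + (0)·(-1179) + (0)·(1060) + (1)·(1206) + (0)·(-445) = 122
  c_4 = (-2)·(-1084) + (0)·(-1276) + (0)·(-2165) + (1)·(-1309) + (0)·(-1179) + (0)·(1060) + (0)·(1206) + (0)·(-445) = 859
  c_5 = (-2)·(-1084) + (0)·(-1276) + (0)·(-2165) + (0)·(-1309) + (0)·(-1179) + (1)·(1060) + (-2)·(1206) + (0)·(-445) = 816
  c_6 = (4)·(-1084) + (-1)·(-1276) + (0)·(-2165) + (0)·(-1309) + (0)·(-1179) + (0)·(1060) + (4)·(1206) + (2)·(-445) = 874
  c_7 = (0)·(-1084) + (0)·(-1276) + (0)·(-2165) + (0)·(-1309) + (0)·(-1179) + (0)·(1060) + (1)·(1206) + (0)·(-445) = 1206
  c_8 = (-4)·(-1084) + (-1)·(-1276) + (1)·(-2165) + (2)·(-1309) + (0)·(-1179) + (0)·(1060) + (0)·(1206) + (0)·(-445) = 829
Base-11 expansion of each c_i:
  c_1 = 201 = 3·11^0 + 7·11^1 + 1·11^2
  c_2 = 941 = 6·11^0 + 8·11^1 + 7·11^2
  c_3 = 122 = 1·11^0 + 0·11^1 + 1·11^2
  c_4 = 859 = 1·11^0 + 1·11^1 + 7·11^2
  c_5 = 816 = 2·11^0 + 8·11^1 + 6·11^2
  c_6 = 874 = 5·11^0 + 2·11^1 + 7·11^2
  c_7 = 1206 = 7·11^0 + 10·11^1 + 9·11^2
  c_8 = 829 = 4·11^0 + 9·11^1 + 6·11^2
p-restricted factor λ_0 = (3, 6, 1, 1, 2, 5, 7, 4)
p-restricted factor λ_1 = (7, 8, 0, 1, 8, 2, 10, 9)
p-restricted factor λ_2 = (1, 7, 1, 7, 6, 7, 9, 6)

((3, 6, 1, 1, 2, 5, 7, 4), (7, 8, 0, 1, 8, 2, 10, 9), (1, 7, 1, 7, 6, 7, 9, 6))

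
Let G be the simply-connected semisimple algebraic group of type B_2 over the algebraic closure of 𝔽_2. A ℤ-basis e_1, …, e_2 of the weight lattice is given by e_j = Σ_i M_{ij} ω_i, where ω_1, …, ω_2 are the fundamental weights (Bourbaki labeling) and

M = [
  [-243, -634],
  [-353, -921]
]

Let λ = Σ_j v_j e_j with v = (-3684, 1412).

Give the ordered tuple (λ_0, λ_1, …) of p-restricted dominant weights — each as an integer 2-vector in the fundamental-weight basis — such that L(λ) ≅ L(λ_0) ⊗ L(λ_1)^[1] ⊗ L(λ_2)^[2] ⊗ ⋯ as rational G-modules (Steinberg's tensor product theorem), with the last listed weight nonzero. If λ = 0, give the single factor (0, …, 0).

((0, 0), (0, 0), (1, 0))

In the fundamental-weight basis, λ has coordinates c = M·v (v = (-3684, 1412)):
  c_1 = -243*-3684 + -634*1412 = 4
  c_2 = -353*-3684 + -921*1412 = 0
Base-2 expansion of each c_i:
  c_1 = 4 = 0·2^0 + 0·2^1 + 1·2^2
  c_2 = 0
Factor λ_0 = (0, 0)
Factor λ_1 = (0, 0)
Factor λ_2 = (1, 0)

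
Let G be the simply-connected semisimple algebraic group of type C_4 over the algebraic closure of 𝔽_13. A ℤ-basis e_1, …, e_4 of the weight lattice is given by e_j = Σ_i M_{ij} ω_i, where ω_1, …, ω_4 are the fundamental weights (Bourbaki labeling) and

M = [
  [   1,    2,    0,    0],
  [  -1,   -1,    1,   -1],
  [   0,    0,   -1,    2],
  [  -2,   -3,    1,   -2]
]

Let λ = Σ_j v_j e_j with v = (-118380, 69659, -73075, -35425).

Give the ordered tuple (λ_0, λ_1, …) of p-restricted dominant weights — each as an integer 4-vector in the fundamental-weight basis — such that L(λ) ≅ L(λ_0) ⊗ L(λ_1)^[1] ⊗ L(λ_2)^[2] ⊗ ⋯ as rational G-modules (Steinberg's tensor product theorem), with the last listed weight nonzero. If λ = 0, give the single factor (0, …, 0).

((8, 8, 2, 0), (11, 6, 2, 3), (6, 0, 0, 8), (9, 5, 1, 11))

Converting to the ω-basis (c_i = row i of M dotted with v = (-118380, 69659, -73075, -35425)):
  c_1 = (1)·(-118380) + (2)·(69659) + (0)·(-73075) + (0)·(-35425) = 20938
  c_2 = (-1)·(-118380) + (-1)·(69659) + (1)·(-73075) + (-1)·(-35425) = 11071
  c_3 = (0)·(-118380) + (0)·(69659) + (-1)·(-73075) + (2)·(-35425) = 2225
  c_4 = (-2)·(-118380) + (-3)·(69659) + (1)·(-73075) + (-2)·(-35425) = 25558
Expand coordinatewise in base 13:
  c_1 = 20938 = 8·13^0 + 11·13^1 + 6·13^2 + 9·13^3
  c_2 = 11071 = 8·13^0 + 6·13^1 + 0·13^2 + 5·13^3
  c_3 = 2225 = 2·13^0 + 2·13^1 + 0·13^2 + 1·13^3
  c_4 = 25558 = 0·13^0 + 3·13^1 + 8·13^2 + 11·13^3
λ_0 = (8, 8, 2, 0)
λ_1 = (11, 6, 2, 3)
λ_2 = (6, 0, 0, 8)
λ_3 = (9, 5, 1, 11)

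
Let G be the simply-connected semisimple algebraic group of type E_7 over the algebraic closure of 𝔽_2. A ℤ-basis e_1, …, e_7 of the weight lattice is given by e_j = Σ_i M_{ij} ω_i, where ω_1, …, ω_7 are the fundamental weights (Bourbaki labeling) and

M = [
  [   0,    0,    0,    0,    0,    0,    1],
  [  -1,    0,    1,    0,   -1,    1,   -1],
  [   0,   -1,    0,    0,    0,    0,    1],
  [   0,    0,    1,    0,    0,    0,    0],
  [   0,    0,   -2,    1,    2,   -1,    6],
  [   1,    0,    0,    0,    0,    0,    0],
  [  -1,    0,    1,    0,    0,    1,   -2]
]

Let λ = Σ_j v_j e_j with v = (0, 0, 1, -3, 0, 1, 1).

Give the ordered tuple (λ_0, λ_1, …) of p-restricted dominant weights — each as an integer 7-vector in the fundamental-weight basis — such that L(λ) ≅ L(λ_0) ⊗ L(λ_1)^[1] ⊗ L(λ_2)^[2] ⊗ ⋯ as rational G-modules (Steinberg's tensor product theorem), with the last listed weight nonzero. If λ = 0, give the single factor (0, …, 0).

Converting to the ω-basis (c_i = row i of M dotted with v = (0, 0, 1, -3, 0, 1, 1)):
  c_1 = (0)·(0) + (0)·(0) + (0)·(1) + (0)·(-3) + (0)·(0) + (0)·(1) + (1)·(1) = 1
  c_2 = (-1)·(0) + (0)·(0) + (1)·(1) + (0)·(-3) + (-1)·(0) + (1)·(1) + (-1)·(1) = 1
  c_3 = (0)·(0) + (-1)·(0) + (0)·(1) + (0)·(-3) + (0)·(0) + (0)·(1) + (1)·(1) = 1
  c_4 = (0)·(0) + (0)·(0) + (1)·(1) + (0)·(-3) + (0)·(0) + (0)·(1) + (0)·(1) = 1
  c_5 = (0)·(0) + (0)·(0) + (-2)·(1) + (1)·(-3) + (2)·(0) + (-1)·(1) + (6)·(1) = 0
  c_6 = (1)·(0) + (0)·(0) + (0)·(1) + (0)·(-3) + (0)·(0) + (0)·(1) + (0)·(1) = 0
  c_7 = (-1)·(0) + (0)·(0) + (1)·(1) + (0)·(-3) + (0)·(0) + (1)·(1) + (-2)·(1) = 0
Base-2 expansion of each c_i:
  c_1 = 1 = 1·2^0
  c_2 = 1 = 1·2^0
  c_3 = 1 = 1·2^0
  c_4 = 1 = 1·2^0
  c_5 = 0
  c_6 = 0
  c_7 = 0
λ_0 = (1, 1, 1, 1, 0, 0, 0)

((1, 1, 1, 1, 0, 0, 0),)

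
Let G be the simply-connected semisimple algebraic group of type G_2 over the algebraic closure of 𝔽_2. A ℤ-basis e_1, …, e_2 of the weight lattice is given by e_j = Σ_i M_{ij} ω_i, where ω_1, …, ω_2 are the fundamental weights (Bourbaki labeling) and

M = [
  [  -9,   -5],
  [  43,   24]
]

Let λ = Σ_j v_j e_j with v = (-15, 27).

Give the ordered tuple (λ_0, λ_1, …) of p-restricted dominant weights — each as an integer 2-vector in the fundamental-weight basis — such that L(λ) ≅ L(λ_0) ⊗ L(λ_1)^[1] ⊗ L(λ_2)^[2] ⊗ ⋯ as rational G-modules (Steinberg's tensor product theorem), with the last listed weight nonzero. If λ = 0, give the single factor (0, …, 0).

Converting to the ω-basis (c_i = row i of M dotted with v = (-15, 27)):
  c_1 = (-9)·(-15) + (-5)·(27) = 0
  c_2 = (43)·(-15) + (24)·(27) = 3
Base-2 expansion of each c_i:
  c_1 = 0
  c_2 = 3 = 1·2^0 + 1·2^1
p-restricted factor λ_0 = (0, 1)
p-restricted factor λ_1 = (0, 1)

((0, 1), (0, 1))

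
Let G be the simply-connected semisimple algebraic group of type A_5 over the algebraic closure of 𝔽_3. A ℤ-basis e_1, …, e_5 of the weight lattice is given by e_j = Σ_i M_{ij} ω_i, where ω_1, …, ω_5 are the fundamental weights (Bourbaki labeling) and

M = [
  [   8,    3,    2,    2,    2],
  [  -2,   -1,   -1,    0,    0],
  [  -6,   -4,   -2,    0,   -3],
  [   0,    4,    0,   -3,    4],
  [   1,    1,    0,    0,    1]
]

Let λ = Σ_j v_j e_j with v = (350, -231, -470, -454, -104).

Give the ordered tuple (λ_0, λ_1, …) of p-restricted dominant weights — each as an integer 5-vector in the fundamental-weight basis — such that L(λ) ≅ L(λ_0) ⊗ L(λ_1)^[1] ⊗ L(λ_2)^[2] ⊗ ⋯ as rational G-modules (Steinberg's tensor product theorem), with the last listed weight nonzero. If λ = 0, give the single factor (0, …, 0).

((0, 1, 1, 1, 0), (2, 0, 1, 1, 2), (2, 0, 2, 2, 1), (1, 0, 2, 0, 0))

ω-coordinates c = M·v, v = (350, -231, -470, -454, -104):
  c_1 = 8*350 + 3*-231 + 2*-470 + 2*-454 + 2*-104 = 51
  c_2 = -2*350 + -1*-231 + -1*-470 + 0*-454 + 0*-104 = 1
  c_3 = -6*350 + -4*-231 + -2*-470 + 0*-454 + -3*-104 = 76
  c_4 = 0*350 + 4*-231 + 0*-470 + -3*-454 + 4*-104 = 22
  c_5 = 1*350 + 1*-231 + 0*-470 + 0*-454 + 1*-104 = 15
Base-3 expansion of each c_i:
  c_1 = 51 = 0·3^0 + 2·3^1 + 2·3^2 + 1·3^3
  c_2 = 1 = 1·3^0
  c_3 = 76 = 1·3^0 + 1·3^1 + 2·3^2 + 2·3^3
  c_4 = 22 = 1·3^0 + 1·3^1 + 2·3^2
  c_5 = 15 = 0·3^0 + 2·3^1 + 1·3^2
p-restricted factor λ_0 = (0, 1, 1, 1, 0)
p-restricted factor λ_1 = (2, 0, 1, 1, 2)
p-restricted factor λ_2 = (2, 0, 2, 2, 1)
p-restricted factor λ_3 = (1, 0, 2, 0, 0)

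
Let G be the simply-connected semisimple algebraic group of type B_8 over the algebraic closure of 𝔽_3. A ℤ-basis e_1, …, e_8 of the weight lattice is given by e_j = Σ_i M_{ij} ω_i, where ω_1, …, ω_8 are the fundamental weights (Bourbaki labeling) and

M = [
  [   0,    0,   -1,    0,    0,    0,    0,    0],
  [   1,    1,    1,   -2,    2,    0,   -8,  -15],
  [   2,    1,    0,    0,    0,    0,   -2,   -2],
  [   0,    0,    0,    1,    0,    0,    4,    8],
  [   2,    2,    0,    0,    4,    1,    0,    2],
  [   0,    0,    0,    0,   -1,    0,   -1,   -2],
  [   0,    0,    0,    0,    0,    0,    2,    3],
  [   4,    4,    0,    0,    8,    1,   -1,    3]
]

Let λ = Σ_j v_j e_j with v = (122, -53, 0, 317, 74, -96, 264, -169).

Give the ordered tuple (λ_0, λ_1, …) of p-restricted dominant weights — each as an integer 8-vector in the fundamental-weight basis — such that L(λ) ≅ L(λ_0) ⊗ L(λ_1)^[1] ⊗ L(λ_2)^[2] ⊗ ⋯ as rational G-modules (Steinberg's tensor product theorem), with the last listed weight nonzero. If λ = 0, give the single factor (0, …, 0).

In the fundamental-weight basis, λ has coordinates c = M·v (v = (122, -53, 0, 317, 74, -96, 264, -169)):
  c_1 = 0·122 + (0)·(-53) + (-1)·(0) + 0·317 + 0·74 + (0)·(-96) + 0·264 + (0)·(-169) = 0
  c_2 = 1·122 + (1)·(-53) + 1·0 + (-2)·(317) + 2·74 + (0)·(-96) + (-8)·(264) + (-15)·(-169) = 6
  c_3 = 2·122 + (1)·(-53) + 0·0 + 0·317 + 0·74 + (0)·(-96) + (-2)·(264) + (-2)·(-169) = 1
  c_4 = 0·122 + (0)·(-53) + 0·0 + 1·317 + 0·74 + (0)·(-96) + 4·264 + (8)·(-169) = 21
  c_5 = 2·122 + (2)·(-53) + 0·0 + 0·317 + 4·74 + (1)·(-96) + 0·264 + (2)·(-169) = 0
  c_6 = 0·122 + (0)·(-53) + 0·0 + 0·317 + (-1)·(74) + (0)·(-96) + (-1)·(264) + (-2)·(-169) = 0
  c_7 = 0·122 + (0)·(-53) + 0·0 + 0·317 + 0·74 + (0)·(-96) + 2·264 + (3)·(-169) = 21
  c_8 = 4·122 + (4)·(-53) + 0·0 + 0·317 + 8·74 + (1)·(-96) + (-1)·(264) + (3)·(-169) = 1
p = 3; digits c_i = Σ_j d_{ij}·3^j, 0 ≤ d_{ij} < 3:
  c_1 = 0
  c_2 = 6 = 0·3^0 + 2·3^1
  c_3 = 1 = 1·3^0
  c_4 = 21 = 0·3^0 + 1·3^1 + 2·3^2
  c_5 = 0
  c_6 = 0
  c_7 = 21 = 0·3^0 + 1·3^1 + 2·3^2
  c_8 = 1 = 1·3^0
Factor λ_0 = (0, 0, 1, 0, 0, 0, 0, 1)
Factor λ_1 = (0, 2, 0, 1, 0, 0, 1, 0)
Factor λ_2 = (0, 0, 0, 2, 0, 0, 2, 0)

((0, 0, 1, 0, 0, 0, 0, 1), (0, 2, 0, 1, 0, 0, 1, 0), (0, 0, 0, 2, 0, 0, 2, 0))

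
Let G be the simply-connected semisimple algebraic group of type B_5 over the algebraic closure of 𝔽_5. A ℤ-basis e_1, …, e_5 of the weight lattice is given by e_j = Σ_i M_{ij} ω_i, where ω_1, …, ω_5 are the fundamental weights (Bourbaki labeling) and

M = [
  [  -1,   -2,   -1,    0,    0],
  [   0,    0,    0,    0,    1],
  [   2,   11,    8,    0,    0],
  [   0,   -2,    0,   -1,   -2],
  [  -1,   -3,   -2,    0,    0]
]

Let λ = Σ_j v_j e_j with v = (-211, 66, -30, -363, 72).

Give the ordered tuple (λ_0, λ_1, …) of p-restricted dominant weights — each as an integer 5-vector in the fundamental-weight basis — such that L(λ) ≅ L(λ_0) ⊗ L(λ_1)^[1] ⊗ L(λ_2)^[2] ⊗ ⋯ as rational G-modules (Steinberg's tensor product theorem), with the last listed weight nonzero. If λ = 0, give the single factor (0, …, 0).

((4, 2, 4, 2, 3), (1, 4, 2, 2, 4), (4, 2, 2, 3, 2))

ω-coordinates c = M·v, v = (-211, 66, -30, -363, 72):
  c_1 = (-1)·(-211) + (-2)·(66) + (-1)·(-30) + (0)·(-363) + (0)·(72) = 109
  c_2 = (0)·(-211) + (0)·(66) + (0)·(-30) + (0)·(-363) + (1)·(72) = 72
  c_3 = (2)·(-211) + (11)·(66) + (8)·(-30) + (0)·(-363) + (0)·(72) = 64
  c_4 = (0)·(-211) + (-2)·(66) + (0)·(-30) + (-1)·(-363) + (-2)·(72) = 87
  c_5 = (-1)·(-211) + (-3)·(66) + (-2)·(-30) + (0)·(-363) + (0)·(72) = 73
Expand coordinatewise in base 5:
  c_1 = 109 = 4·5^0 + 1·5^1 + 4·5^2
  c_2 = 72 = 2·5^0 + 4·5^1 + 2·5^2
  c_3 = 64 = 4·5^0 + 2·5^1 + 2·5^2
  c_4 = 87 = 2·5^0 + 2·5^1 + 3·5^2
  c_5 = 73 = 3·5^0 + 4·5^1 + 2·5^2
λ_0 = (4, 2, 4, 2, 3)
λ_1 = (1, 4, 2, 2, 4)
λ_2 = (4, 2, 2, 3, 2)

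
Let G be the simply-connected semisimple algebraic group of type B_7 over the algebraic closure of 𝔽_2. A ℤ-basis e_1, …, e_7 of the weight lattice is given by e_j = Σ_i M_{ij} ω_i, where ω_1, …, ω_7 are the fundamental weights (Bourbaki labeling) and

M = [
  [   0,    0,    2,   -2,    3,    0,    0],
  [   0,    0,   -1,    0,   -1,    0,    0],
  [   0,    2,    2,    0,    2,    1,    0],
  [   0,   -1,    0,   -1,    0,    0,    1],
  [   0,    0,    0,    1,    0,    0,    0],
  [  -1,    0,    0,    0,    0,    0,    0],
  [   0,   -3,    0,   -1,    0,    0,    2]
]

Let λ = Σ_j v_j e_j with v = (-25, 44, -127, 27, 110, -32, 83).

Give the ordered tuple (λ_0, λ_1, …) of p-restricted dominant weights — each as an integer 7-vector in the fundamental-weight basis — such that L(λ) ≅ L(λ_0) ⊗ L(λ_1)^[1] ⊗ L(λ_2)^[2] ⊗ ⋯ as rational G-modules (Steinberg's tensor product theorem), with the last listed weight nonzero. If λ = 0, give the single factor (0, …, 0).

((0, 1, 0, 0, 1, 1, 1), (1, 0, 1, 0, 1, 0, 1), (1, 0, 1, 1, 0, 0, 1), (0, 0, 0, 1, 1, 1, 0), (1, 1, 1, 0, 1, 1, 0))

Compute c_i = Σ_j M_{ij} v_j with v = (-25, 44, -127, 27, 110, -32, 83):
  c_1 = 0*-25 + 0*44 + 2*-127 + -2*27 + 3*110 + 0*-32 + 0*83 = 22
  c_2 = 0*-25 + 0*44 + -1*-127 + 0*27 + -1*110 + 0*-32 + 0*83 = 17
  c_3 = 0*-25 + 2*44 + 2*-127 + 0*27 + 2*110 + 1*-32 + 0*83 = 22
  c_4 = 0*-25 + -1*44 + 0*-127 + -1*27 + 0*110 + 0*-32 + 1*83 = 12
  c_5 = 0*-25 + 0*44 + 0*-127 + 1*27 + 0*110 + 0*-32 + 0*83 = 27
  c_6 = -1*-25 + 0*44 + 0*-127 + 0*27 + 0*110 + 0*-32 + 0*83 = 25
  c_7 = 0*-25 + -3*44 + 0*-127 + -1*27 + 0*110 + 0*-32 + 2*83 = 7
Base-2 expansion of each c_i:
  c_1 = 22 = 0·2^0 + 1·2^1 + 1·2^2 + 0·2^3 + 1·2^4
  c_2 = 17 = 1·2^0 + 0·2^1 + 0·2^2 + 0·2^3 + 1·2^4
  c_3 = 22 = 0·2^0 + 1·2^1 + 1·2^2 + 0·2^3 + 1·2^4
  c_4 = 12 = 0·2^0 + 0·2^1 + 1·2^2 + 1·2^3
  c_5 = 27 = 1·2^0 + 1·2^1 + 0·2^2 + 1·2^3 + 1·2^4
  c_6 = 25 = 1·2^0 + 0·2^1 + 0·2^2 + 1·2^3 + 1·2^4
  c_7 = 7 = 1·2^0 + 1·2^1 + 1·2^2
p-restricted factor λ_0 = (0, 1, 0, 0, 1, 1, 1)
p-restricted factor λ_1 = (1, 0, 1, 0, 1, 0, 1)
p-restricted factor λ_2 = (1, 0, 1, 1, 0, 0, 1)
p-restricted factor λ_3 = (0, 0, 0, 1, 1, 1, 0)
p-restricted factor λ_4 = (1, 1, 1, 0, 1, 1, 0)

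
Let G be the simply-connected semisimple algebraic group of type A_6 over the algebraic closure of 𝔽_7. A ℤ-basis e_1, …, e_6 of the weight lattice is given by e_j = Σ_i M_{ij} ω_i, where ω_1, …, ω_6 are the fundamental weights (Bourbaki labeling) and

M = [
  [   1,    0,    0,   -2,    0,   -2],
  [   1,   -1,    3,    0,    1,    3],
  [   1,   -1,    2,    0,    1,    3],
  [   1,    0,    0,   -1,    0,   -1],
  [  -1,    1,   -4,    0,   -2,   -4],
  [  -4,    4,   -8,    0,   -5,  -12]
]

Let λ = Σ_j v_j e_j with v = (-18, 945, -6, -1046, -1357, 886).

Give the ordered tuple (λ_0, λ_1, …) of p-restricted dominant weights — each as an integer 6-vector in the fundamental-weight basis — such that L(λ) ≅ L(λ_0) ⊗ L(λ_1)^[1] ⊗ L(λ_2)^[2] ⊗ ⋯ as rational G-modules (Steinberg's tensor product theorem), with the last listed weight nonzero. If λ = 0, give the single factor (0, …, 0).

In the fundamental-weight basis, λ has coordinates c = M·v (v = (-18, 945, -6, -1046, -1357, 886)):
  c_1 = (1)·(-18) + (0)·(945) + (0)·(-6) + (-2)·(-1046) + (0)·(-1357) + (-2)·(886) = 302
  c_2 = (1)·(-18) + (-1)·(945) + (3)·(-6) + (0)·(-1046) + (1)·(-1357) + (3)·(886) = 320
  c_3 = (1)·(-18) + (-1)·(945) + (2)·(-6) + (0)·(-1046) + (1)·(-1357) + (3)·(886) = 326
  c_4 = (1)·(-18) + (0)·(945) + (0)·(-6) + (-1)·(-1046) + (0)·(-1357) + (-1)·(886) = 142
  c_5 = (-1)·(-18) + (1)·(945) + (-4)·(-6) + (0)·(-1046) + (-2)·(-1357) + (-4)·(886) = 157
  c_6 = (-4)·(-18) + (4)·(945) + (-8)·(-6) + (0)·(-1046) + (-5)·(-1357) + (-12)·(886) = 53
Base-7 expansion of each c_i:
  c_1 = 302 = 1·7^0 + 1·7^1 + 6·7^2
  c_2 = 320 = 5·7^0 + 3·7^1 + 6·7^2
  c_3 = 326 = 4·7^0 + 4·7^1 + 6·7^2
  c_4 = 142 = 2·7^0 + 6·7^1 + 2·7^2
  c_5 = 157 = 3·7^0 + 1·7^1 + 3·7^2
  c_6 = 53 = 4·7^0 + 0·7^1 + 1·7^2
p-restricted factor λ_0 = (1, 5, 4, 2, 3, 4)
p-restricted factor λ_1 = (1, 3, 4, 6, 1, 0)
p-restricted factor λ_2 = (6, 6, 6, 2, 3, 1)

((1, 5, 4, 2, 3, 4), (1, 3, 4, 6, 1, 0), (6, 6, 6, 2, 3, 1))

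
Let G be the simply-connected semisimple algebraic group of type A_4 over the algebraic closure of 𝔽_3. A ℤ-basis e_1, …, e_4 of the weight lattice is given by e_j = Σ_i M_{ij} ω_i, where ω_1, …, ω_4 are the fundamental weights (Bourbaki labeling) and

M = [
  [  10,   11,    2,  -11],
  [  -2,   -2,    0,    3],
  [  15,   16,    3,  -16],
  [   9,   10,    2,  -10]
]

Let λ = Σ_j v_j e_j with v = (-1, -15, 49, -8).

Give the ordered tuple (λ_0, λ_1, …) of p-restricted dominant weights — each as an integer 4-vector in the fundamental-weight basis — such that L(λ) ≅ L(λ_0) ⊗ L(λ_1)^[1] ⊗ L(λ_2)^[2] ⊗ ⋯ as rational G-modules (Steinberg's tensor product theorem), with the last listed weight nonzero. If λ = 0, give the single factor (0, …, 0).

((2, 2, 2, 1), (0, 2, 0, 0), (1, 0, 2, 2))

In the fundamental-weight basis, λ has coordinates c = M·v (v = (-1, -15, 49, -8)):
  c_1 = 10*-1 + 11*-15 + 2*49 + -11*-8 = 11
  c_2 = -2*-1 + -2*-15 + 0*49 + 3*-8 = 8
  c_3 = 15*-1 + 16*-15 + 3*49 + -16*-8 = 20
  c_4 = 9*-1 + 10*-15 + 2*49 + -10*-8 = 19
Writing each c_i in base p = 3:
  c_1 = 11 = 2·3^0 + 0·3^1 + 1·3^2
  c_2 = 8 = 2·3^0 + 2·3^1
  c_3 = 20 = 2·3^0 + 0·3^1 + 2·3^2
  c_4 = 19 = 1·3^0 + 0·3^1 + 2·3^2
p-restricted factor λ_0 = (2, 2, 2, 1)
p-restricted factor λ_1 = (0, 2, 0, 0)
p-restricted factor λ_2 = (1, 0, 2, 2)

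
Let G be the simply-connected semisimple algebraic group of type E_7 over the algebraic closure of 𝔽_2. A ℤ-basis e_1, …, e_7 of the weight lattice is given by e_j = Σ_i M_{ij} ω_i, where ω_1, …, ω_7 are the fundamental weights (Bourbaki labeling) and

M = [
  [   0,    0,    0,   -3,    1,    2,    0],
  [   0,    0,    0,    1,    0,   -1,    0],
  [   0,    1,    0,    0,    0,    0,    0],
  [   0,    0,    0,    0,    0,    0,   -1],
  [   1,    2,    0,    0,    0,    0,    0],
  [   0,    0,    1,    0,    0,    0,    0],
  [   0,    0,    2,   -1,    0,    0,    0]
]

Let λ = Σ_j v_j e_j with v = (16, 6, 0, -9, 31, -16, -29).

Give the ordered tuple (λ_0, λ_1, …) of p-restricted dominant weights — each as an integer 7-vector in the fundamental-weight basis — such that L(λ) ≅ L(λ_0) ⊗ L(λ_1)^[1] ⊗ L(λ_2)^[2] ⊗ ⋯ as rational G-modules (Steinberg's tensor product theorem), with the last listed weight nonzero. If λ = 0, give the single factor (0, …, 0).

Compute c_i = Σ_j M_{ij} v_j with v = (16, 6, 0, -9, 31, -16, -29):
  c_1 = 0·16 + 0·6 + 0·0 + (-3)·(-9) + 1·31 + (2)·(-16) + (0)·(-29) = 26
  c_2 = 0·16 + 0·6 + 0·0 + (1)·(-9) + 0·31 + (-1)·(-16) + (0)·(-29) = 7
  c_3 = 0·16 + 1·6 + 0·0 + (0)·(-9) + 0·31 + (0)·(-16) + (0)·(-29) = 6
  c_4 = 0·16 + 0·6 + 0·0 + (0)·(-9) + 0·31 + (0)·(-16) + (-1)·(-29) = 29
  c_5 = 1·16 + 2·6 + 0·0 + (0)·(-9) + 0·31 + (0)·(-16) + (0)·(-29) = 28
  c_6 = 0·16 + 0·6 + 1·0 + (0)·(-9) + 0·31 + (0)·(-16) + (0)·(-29) = 0
  c_7 = 0·16 + 0·6 + 2·0 + (-1)·(-9) + 0·31 + (0)·(-16) + (0)·(-29) = 9
Base-2 expansion of each c_i:
  c_1 = 26 = 0·2^0 + 1·2^1 + 0·2^2 + 1·2^3 + 1·2^4
  c_2 = 7 = 1·2^0 + 1·2^1 + 1·2^2
  c_3 = 6 = 0·2^0 + 1·2^1 + 1·2^2
  c_4 = 29 = 1·2^0 + 0·2^1 + 1·2^2 + 1·2^3 + 1·2^4
  c_5 = 28 = 0·2^0 + 0·2^1 + 1·2^2 + 1·2^3 + 1·2^4
  c_6 = 0
  c_7 = 9 = 1·2^0 + 0·2^1 + 0·2^2 + 1·2^3
Factor λ_0 = (0, 1, 0, 1, 0, 0, 1)
Factor λ_1 = (1, 1, 1, 0, 0, 0, 0)
Factor λ_2 = (0, 1, 1, 1, 1, 0, 0)
Factor λ_3 = (1, 0, 0, 1, 1, 0, 1)
Factor λ_4 = (1, 0, 0, 1, 1, 0, 0)

((0, 1, 0, 1, 0, 0, 1), (1, 1, 1, 0, 0, 0, 0), (0, 1, 1, 1, 1, 0, 0), (1, 0, 0, 1, 1, 0, 1), (1, 0, 0, 1, 1, 0, 0))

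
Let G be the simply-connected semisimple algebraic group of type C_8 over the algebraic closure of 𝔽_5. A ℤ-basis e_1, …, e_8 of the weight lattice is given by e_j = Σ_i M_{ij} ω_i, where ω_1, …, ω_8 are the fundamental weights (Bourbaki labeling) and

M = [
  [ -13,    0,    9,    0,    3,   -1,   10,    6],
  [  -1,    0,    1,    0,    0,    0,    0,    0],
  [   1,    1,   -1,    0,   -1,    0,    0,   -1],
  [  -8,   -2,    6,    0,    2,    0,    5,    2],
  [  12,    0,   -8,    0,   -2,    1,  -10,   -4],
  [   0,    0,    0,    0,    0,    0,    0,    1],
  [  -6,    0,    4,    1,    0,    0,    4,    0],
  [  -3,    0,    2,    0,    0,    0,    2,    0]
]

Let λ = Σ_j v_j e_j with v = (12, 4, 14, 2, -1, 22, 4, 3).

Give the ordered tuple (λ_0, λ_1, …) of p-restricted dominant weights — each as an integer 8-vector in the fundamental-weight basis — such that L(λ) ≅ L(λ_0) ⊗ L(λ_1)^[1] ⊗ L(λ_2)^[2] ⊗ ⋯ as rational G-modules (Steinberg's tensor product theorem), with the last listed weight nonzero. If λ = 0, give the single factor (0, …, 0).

((3, 2, 0, 4, 4, 3, 2, 0),)

Change of basis e → ω: c = M·v where v = (12, 4, 14, 2, -1, 22, 4, 3):
  c_1 = (-13)·(12) + (0)·(4) + (9)·(14) + (0)·(2) + (3)·(-1) + (-1)·(22) + (10)·(4) + (6)·(3) = 3
  c_2 = (-1)·(12) + (0)·(4) + (1)·(14) + (0)·(2) + (0)·(-1) + (0)·(22) + (0)·(4) + (0)·(3) = 2
  c_3 = (1)·(12) + (1)·(4) + (-1)·(14) + (0)·(2) + (-1)·(-1) + (0)·(22) + (0)·(4) + (-1)·(3) = 0
  c_4 = (-8)·(12) + (-2)·(4) + (6)·(14) + (0)·(2) + (2)·(-1) + (0)·(22) + (5)·(4) + (2)·(3) = 4
  c_5 = (12)·(12) + (0)·(4) + (-8)·(14) + (0)·(2) + (-2)·(-1) + (1)·(22) + (-10)·(4) + (-4)·(3) = 4
  c_6 = (0)·(12) + (0)·(4) + (0)·(14) + (0)·(2) + (0)·(-1) + (0)·(22) + (0)·(4) + (1)·(3) = 3
  c_7 = (-6)·(12) + (0)·(4) + (4)·(14) + (1)·(2) + (0)·(-1) + (0)·(22) + (4)·(4) + (0)·(3) = 2
  c_8 = (-3)·(12) + (0)·(4) + (2)·(14) + (0)·(2) + (0)·(-1) + (0)·(22) + (2)·(4) + (0)·(3) = 0
Expand coordinatewise in base 5:
  c_1 = 3 = 3·5^0
  c_2 = 2 = 2·5^0
  c_3 = 0
  c_4 = 4 = 4·5^0
  c_5 = 4 = 4·5^0
  c_6 = 3 = 3·5^0
  c_7 = 2 = 2·5^0
  c_8 = 0
λ_0 = (3, 2, 0, 4, 4, 3, 2, 0)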